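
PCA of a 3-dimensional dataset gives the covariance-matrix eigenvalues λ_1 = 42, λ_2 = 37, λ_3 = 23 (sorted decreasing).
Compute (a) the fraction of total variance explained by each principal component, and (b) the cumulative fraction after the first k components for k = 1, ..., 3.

Step 1 — total variance = trace(Sigma) = Σ λ_i = 42 + 37 + 23 = 102.

Step 2 — fraction explained by component i = λ_i / Σ λ:
  PC1: 42/102 = 0.4118
  PC2: 37/102 = 0.3627
  PC3: 23/102 = 0.2255

Step 3 — cumulative fraction after k components = (λ_1 + ... + λ_k) / Σ λ:
  k = 1: 42/102 = 0.4118
  k = 2: (42 + 37)/102 = 79/102 = 0.7745
  k = 3: (42 + 37 + 23)/102 = 102/102 = 1

Summary (fraction, with percent):

explained: PC1 0.4118 (41.18%), PC2 0.3627 (36.27%), PC3 0.2255 (22.55%);  cumulative: 0.4118, 0.7745, 1


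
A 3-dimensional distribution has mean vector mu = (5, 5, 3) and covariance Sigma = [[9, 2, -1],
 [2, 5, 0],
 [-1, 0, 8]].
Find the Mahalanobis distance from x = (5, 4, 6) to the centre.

Step 1 — centre the observation: (x - mu) = (0, -1, 3).

Step 2 — invert Sigma (cofactor / det for 3×3, or solve directly):
  Sigma^{-1} = [[0.1238, -0.0495, 0.0155],
 [-0.0495, 0.2198, -0.0062],
 [0.0155, -0.0062, 0.1269]].

Step 3 — form the quadratic (x - mu)^T · Sigma^{-1} · (x - mu):
  Sigma^{-1} · (x - mu) = (0.096, -0.2384, 0.387).
  (x - mu)^T · [Sigma^{-1} · (x - mu)] = (0)·(0.096) + (-1)·(-0.2384) + (3)·(0.387) = 1.3994.

Step 4 — take square root: d = √(1.3994) ≈ 1.183.

d(x, mu) = √(1.3994) ≈ 1.183


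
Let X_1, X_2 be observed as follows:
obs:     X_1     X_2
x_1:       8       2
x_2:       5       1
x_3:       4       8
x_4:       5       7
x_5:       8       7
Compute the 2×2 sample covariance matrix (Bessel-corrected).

Step 1 — column means:
  mean(X_1) = (8 + 5 + 4 + 5 + 8) / 5 = 30/5 = 6
  mean(X_2) = (2 + 1 + 8 + 7 + 7) / 5 = 25/5 = 5

Step 2 — sample covariance S[i,j] = (1/(n-1)) · Σ_k (x_{k,i} - mean_i) · (x_{k,j} - mean_j), with n-1 = 4.
  S[X_1,X_1] = ((2)·(2) + (-1)·(-1) + (-2)·(-2) + (-1)·(-1) + (2)·(2)) / 4 = 14/4 = 3.5
  S[X_1,X_2] = ((2)·(-3) + (-1)·(-4) + (-2)·(3) + (-1)·(2) + (2)·(2)) / 4 = -6/4 = -1.5
  S[X_2,X_2] = ((-3)·(-3) + (-4)·(-4) + (3)·(3) + (2)·(2) + (2)·(2)) / 4 = 42/4 = 10.5

S is symmetric (S[j,i] = S[i,j]). Assembling:

S = [[3.5, -1.5],
 [-1.5, 10.5]]


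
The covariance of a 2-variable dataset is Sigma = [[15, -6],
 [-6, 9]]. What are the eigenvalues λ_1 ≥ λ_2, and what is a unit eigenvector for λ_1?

Step 1 — characteristic polynomial of 2×2 Sigma:
  det(Sigma - λI) = λ² - trace · λ + det = 0.
  trace = 15 + 9 = 24, det = 15·9 - (-6)² = 99.
Step 2 — discriminant:
  Δ = trace² - 4·det = 576 - 396 = 180.
Step 3 — eigenvalues:
  λ = (trace ± √Δ)/2 = (24 ± 13.4164)/2,
  λ_1 = 18.7082,  λ_2 = 5.2918.

Step 4 — unit eigenvector for λ_1: solve (Sigma - λ_1 I)v = 0. First row:
  (15 - 18.7082)·v_x + (-6)·v_y = 0, i.e. (-3.7082)·v_x + (-6)·v_y = 0,
  so v ∝ (b, λ_1 - a) = (-6, 3.7082); multiply by -1 so the first entry is positive: u = (6, -3.7082).
  ||u|| = √((6)² + (-3.7082)²) = √(49.7508) ≈ 7.0534,
  v_1 = u/||u|| ≈ (0.8507, -0.5257) (||v_1|| = 1).

λ_1 = 18.7082,  λ_2 = 5.2918;  v_1 ≈ (0.8507, -0.5257)


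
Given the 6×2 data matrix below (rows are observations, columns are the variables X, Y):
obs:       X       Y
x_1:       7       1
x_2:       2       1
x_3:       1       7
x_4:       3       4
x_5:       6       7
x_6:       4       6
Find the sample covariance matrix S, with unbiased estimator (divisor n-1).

Step 1 — column means:
  mean(X) = (7 + 2 + 1 + 3 + 6 + 4) / 6 = 23/6 = 3.8333
  mean(Y) = (1 + 1 + 7 + 4 + 7 + 6) / 6 = 26/6 = 4.3333

Step 2 — sample covariance S[i,j] = (1/(n-1)) · Σ_k (x_{k,i} - mean_i) · (x_{k,j} - mean_j), with n-1 = 5.
  S[X,X] = ((3.1667)·(3.1667) + (-1.8333)·(-1.8333) + (-2.8333)·(-2.8333) + (-0.8333)·(-0.8333) + (2.1667)·(2.1667) + (0.1667)·(0.1667)) / 5 = 26.8333/5 = 5.3667
  S[X,Y] = ((3.1667)·(-3.3333) + (-1.8333)·(-3.3333) + (-2.8333)·(2.6667) + (-0.8333)·(-0.3333) + (2.1667)·(2.6667) + (0.1667)·(1.6667)) / 5 = -5.6667/5 = -1.1333
  S[Y,Y] = ((-3.3333)·(-3.3333) + (-3.3333)·(-3.3333) + (2.6667)·(2.6667) + (-0.3333)·(-0.3333) + (2.6667)·(2.6667) + (1.6667)·(1.6667)) / 5 = 39.3333/5 = 7.8667

S is symmetric (S[j,i] = S[i,j]). Assembling:

S = [[5.3667, -1.1333],
 [-1.1333, 7.8667]]


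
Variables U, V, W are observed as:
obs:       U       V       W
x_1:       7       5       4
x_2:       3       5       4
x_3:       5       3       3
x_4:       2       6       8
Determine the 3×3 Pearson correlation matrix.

Step 1 — column means:
  mean(U) = (7 + 3 + 5 + 2) / 4 = 17/4 = 4.25
  mean(V) = (5 + 5 + 3 + 6) / 4 = 19/4 = 4.75
  mean(W) = (4 + 4 + 3 + 8) / 4 = 19/4 = 4.75

Step 2 — sample variances and covariances s[i,j] = (1/(n-1)) · Σ_k (x_{k,i} - mean_i) · (x_{k,j} - mean_j), with n-1 = 3:
  s[U,U] = ((2.75)·(2.75) + (-1.25)·(-1.25) + (0.75)·(0.75) + (-2.25)·(-2.25)) / 3 = 14.75/3 = 4.9167
  s[U,V] = ((2.75)·(0.25) + (-1.25)·(0.25) + (0.75)·(-1.75) + (-2.25)·(1.25)) / 3 = -3.75/3 = -1.25
  s[U,W] = ((2.75)·(-0.75) + (-1.25)·(-0.75) + (0.75)·(-1.75) + (-2.25)·(3.25)) / 3 = -9.75/3 = -3.25
  s[V,V] = ((0.25)·(0.25) + (0.25)·(0.25) + (-1.75)·(-1.75) + (1.25)·(1.25)) / 3 = 4.75/3 = 1.5833
  s[V,W] = ((0.25)·(-0.75) + (0.25)·(-0.75) + (-1.75)·(-1.75) + (1.25)·(3.25)) / 3 = 6.75/3 = 2.25
  s[W,W] = ((-0.75)·(-0.75) + (-0.75)·(-0.75) + (-1.75)·(-1.75) + (3.25)·(3.25)) / 3 = 14.75/3 = 4.9167
  Sample standard deviations s_i = √(s[i,i]):
  s(U) = √(4.9167) = 2.2174
  s(V) = √(1.5833) = 1.2583
  s(W) = √(4.9167) = 2.2174

Step 3 — r_{ij} = s_{ij} / (s_i · s_j):
  r[U,U] = 1 (diagonal).
  r[U,V] = -1.25 / (2.2174 · 1.2583) = -1.25 / 2.7901 = -0.448
  r[U,W] = -3.25 / (2.2174 · 2.2174) = -3.25 / 4.9167 = -0.661
  r[V,V] = 1 (diagonal).
  r[V,W] = 2.25 / (1.2583 · 2.2174) = 2.25 / 2.7901 = 0.8064
  r[W,W] = 1 (diagonal).

R is symmetric with unit diagonal. Assembling:

R = [[1, -0.448, -0.661],
 [-0.448, 1, 0.8064],
 [-0.661, 0.8064, 1]]


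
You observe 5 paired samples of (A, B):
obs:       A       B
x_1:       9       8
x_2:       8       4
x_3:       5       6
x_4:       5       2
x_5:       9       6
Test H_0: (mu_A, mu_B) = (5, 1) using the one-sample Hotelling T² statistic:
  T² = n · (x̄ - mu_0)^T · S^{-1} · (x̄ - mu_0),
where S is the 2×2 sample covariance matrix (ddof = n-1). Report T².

Step 1 — sample mean vector:
  mean(A) = (9 + 8 + 5 + 5 + 9) / 5 = 36/5 = 7.2
  mean(B) = (8 + 4 + 6 + 2 + 6) / 5 = 26/5 = 5.2
  x̄ = (7.2, 5.2),  deviation x̄ - mu_0 = (7.2, 5.2) - (5, 1) = (2.2, 4.2).

Step 2 — sample covariance matrix, S[i,j] = (1/(n-1)) · Σ_k (x_{k,i} - mean_i) · (x_{k,j} - mean_j), divisor n-1 = 4:
  S[A,A] = ((1.8)·(1.8) + (0.8)·(0.8) + (-2.2)·(-2.2) + (-2.2)·(-2.2) + (1.8)·(1.8)) / 4 = 16.8/4 = 4.2
  S[A,B] = ((1.8)·(2.8) + (0.8)·(-1.2) + (-2.2)·(0.8) + (-2.2)·(-3.2) + (1.8)·(0.8)) / 4 = 10.8/4 = 2.7
  S[B,B] = ((2.8)·(2.8) + (-1.2)·(-1.2) + (0.8)·(0.8) + (-3.2)·(-3.2) + (0.8)·(0.8)) / 4 = 20.8/4 = 5.2
  S = [[4.2, 2.7],
 [2.7, 5.2]].

Step 3 — invert S. det(S) = 4.2·5.2 - (2.7)² = 14.55.
  S^{-1} = (1/det) · [[d, -b], [-b, a]] = [[0.3574, -0.1856],
 [-0.1856, 0.2887]].

Step 4 — quadratic form (x̄ - mu_0)^T · S^{-1} · (x̄ - mu_0):
  S^{-1} · (x̄ - mu_0) = (0.0069, 0.8041),
  (x̄ - mu_0)^T · [...] = (2.2)·(0.0069) + (4.2)·(0.8041) = 3.3924.

Step 5 — scale by n: T² = 5 · 3.3924 = 16.9622.

T² ≈ 16.9622


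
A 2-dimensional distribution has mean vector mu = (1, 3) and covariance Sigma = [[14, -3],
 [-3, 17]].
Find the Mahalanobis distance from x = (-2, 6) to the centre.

Step 1 — centre the observation: (x - mu) = (-3, 3).

Step 2 — invert Sigma. det(Sigma) = 14·17 - (-3)² = 229.
  Sigma^{-1} = (1/det) · [[d, -b], [-b, a]] = [[0.0742, 0.0131],
 [0.0131, 0.0611]].

Step 3 — form the quadratic (x - mu)^T · Sigma^{-1} · (x - mu):
  Sigma^{-1} · (x - mu) = (-0.1834, 0.1441).
  (x - mu)^T · [Sigma^{-1} · (x - mu)] = (-3)·(-0.1834) + (3)·(0.1441) = 0.9825.

Step 4 — take square root: d = √(0.9825) ≈ 0.9912.

d(x, mu) = √(0.9825) ≈ 0.9912


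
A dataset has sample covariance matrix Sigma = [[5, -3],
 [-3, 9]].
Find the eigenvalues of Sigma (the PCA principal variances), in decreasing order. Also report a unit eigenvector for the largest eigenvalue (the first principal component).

Step 1 — characteristic polynomial of 2×2 Sigma:
  det(Sigma - λI) = λ² - trace · λ + det = 0.
  trace = 5 + 9 = 14, det = 5·9 - (-3)² = 36.
Step 2 — discriminant:
  Δ = trace² - 4·det = 196 - 144 = 52.
Step 3 — eigenvalues:
  λ = (trace ± √Δ)/2 = (14 ± 7.2111)/2,
  λ_1 = 10.6056,  λ_2 = 3.3944.

Step 4 — unit eigenvector for λ_1: solve (Sigma - λ_1 I)v = 0. First row:
  (5 - 10.6056)·v_x + (-3)·v_y = 0, i.e. (-5.6056)·v_x + (-3)·v_y = 0,
  so v ∝ (b, λ_1 - a) = (-3, 5.6056); multiply by -1 so the first entry is positive: u = (3, -5.6056).
  ||u|| = √((3)² + (-5.6056)²) = √(40.4222) ≈ 6.3578,
  v_1 = u/||u|| ≈ (0.4719, -0.8817) (||v_1|| = 1).

λ_1 = 10.6056,  λ_2 = 3.3944;  v_1 ≈ (0.4719, -0.8817)


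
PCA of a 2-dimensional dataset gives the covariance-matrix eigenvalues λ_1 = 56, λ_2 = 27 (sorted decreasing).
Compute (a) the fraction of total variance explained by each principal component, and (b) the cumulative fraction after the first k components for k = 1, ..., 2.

Step 1 — total variance = trace(Sigma) = Σ λ_i = 56 + 27 = 83.

Step 2 — fraction explained by component i = λ_i / Σ λ:
  PC1: 56/83 = 0.6747
  PC2: 27/83 = 0.3253

Step 3 — cumulative fraction after k components = (λ_1 + ... + λ_k) / Σ λ:
  k = 1: 56/83 = 0.6747
  k = 2: (56 + 27)/83 = 83/83 = 1

Summary (fraction, with percent):

explained: PC1 0.6747 (67.47%), PC2 0.3253 (32.53%);  cumulative: 0.6747, 1


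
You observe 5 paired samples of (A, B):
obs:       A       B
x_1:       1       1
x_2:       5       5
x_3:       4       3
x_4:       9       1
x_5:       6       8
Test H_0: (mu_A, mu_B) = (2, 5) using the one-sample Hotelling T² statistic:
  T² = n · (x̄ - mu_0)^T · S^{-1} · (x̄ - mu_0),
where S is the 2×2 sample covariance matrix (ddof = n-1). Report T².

Step 1 — sample mean vector:
  mean(A) = (1 + 5 + 4 + 9 + 6) / 5 = 25/5 = 5
  mean(B) = (1 + 5 + 3 + 1 + 8) / 5 = 18/5 = 3.6
  x̄ = (5, 3.6),  deviation x̄ - mu_0 = (5, 3.6) - (2, 5) = (3, -1.4).

Step 2 — sample covariance matrix, S[i,j] = (1/(n-1)) · Σ_k (x_{k,i} - mean_i) · (x_{k,j} - mean_j), divisor n-1 = 4:
  S[A,A] = ((-4)·(-4) + (0)·(0) + (-1)·(-1) + (4)·(4) + (1)·(1)) / 4 = 34/4 = 8.5
  S[A,B] = ((-4)·(-2.6) + (0)·(1.4) + (-1)·(-0.6) + (4)·(-2.6) + (1)·(4.4)) / 4 = 5/4 = 1.25
  S[B,B] = ((-2.6)·(-2.6) + (1.4)·(1.4) + (-0.6)·(-0.6) + (-2.6)·(-2.6) + (4.4)·(4.4)) / 4 = 35.2/4 = 8.8
  S = [[8.5, 1.25],
 [1.25, 8.8]].

Step 3 — invert S. det(S) = 8.5·8.8 - (1.25)² = 73.2375.
  S^{-1} = (1/det) · [[d, -b], [-b, a]] = [[0.1202, -0.0171],
 [-0.0171, 0.1161]].

Step 4 — quadratic form (x̄ - mu_0)^T · S^{-1} · (x̄ - mu_0):
  S^{-1} · (x̄ - mu_0) = (0.3844, -0.2137),
  (x̄ - mu_0)^T · [...] = (3)·(0.3844) + (-1.4)·(-0.2137) = 1.4523.

Step 5 — scale by n: T² = 5 · 1.4523 = 7.2613.

T² ≈ 7.2613


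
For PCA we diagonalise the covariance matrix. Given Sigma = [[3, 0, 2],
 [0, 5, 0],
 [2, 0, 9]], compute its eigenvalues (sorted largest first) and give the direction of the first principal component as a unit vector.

Step 1 — characteristic polynomial p(λ) = det(λI - Sigma) = λ³ - tr·λ² + c_1·λ - det, where tr = trace, c_1 = sum of the principal 2×2 minors, det = det(Sigma):
  tr = 3 + 5 + 9 = 17,
  c_1 = (3·5 - (0)²) + (3·9 - (2)²) + (5·9 - (0)²) = 15 + 23 + 45 = 83,
  det = 3·(5·9 - (0)²) - (0)·((0)·9 - (0)·(2)) + (2)·((0)·(0) - 5·(2)) = 3·(45) - (0)·(0) + (2)·(-10) = 115.
  So p(λ) = λ³ - 17λ² + 83λ - 115.
Step 2 — look for an integer root (rational root theorem: any rational root is an integer divisor of 115). Testing λ = 5:
  p(5) = 125 - 425 + 415 - 115 = 0  ✓
  Dividing out (λ - 5): p(λ) = (λ - 5)(λ² - 12λ + 23).
Step 3 — remaining eigenvalues from the quadratic λ² - 12λ + 23 = 0:
  Δ = 12² - 4·23 = 144 - 92 = 52,  λ = (12 ± √52)/2 = (12 ± 7.2111)/2 ≈ 9.6056 or 2.3944.
  Sorted: λ_1 = 9.6056,  λ_2 = 5,  λ_3 = 2.3944  (check: sum = 17 = tr ✓).

Step 4 — unit eigenvector for λ_1 ≈ 9.6056: v spans the null space of (Sigma - λ_1 I), whose rows are
  r_1 = (-6.6056, 0, 2),  r_2 = (0, -4.6056, 0),  r_3 = (2, 0, -0.6056).
  v is orthogonal to every row, so take v ∝ r_1 × r_2 = ((0)·(0) - (2)·(-4.6056), (2)·(0) - (-6.6056)·(0), (-6.6056)·(-4.6056) - (0)·(0)) ≈ (9.2111, 0, 30.4222).
  Let u = (9.2111, 0, 30.4222).
  ||u|| = √((9.2111)² + (0)² + (30.4222)²) = √(1010.355) ≈ 31.7861,  v_1 = u/||u|| ≈ (0.2898, 0, 0.9571) (||v_1|| = 1).

λ_1 = 9.6056,  λ_2 = 5,  λ_3 = 2.3944;  v_1 ≈ (0.2898, 0, 0.9571)


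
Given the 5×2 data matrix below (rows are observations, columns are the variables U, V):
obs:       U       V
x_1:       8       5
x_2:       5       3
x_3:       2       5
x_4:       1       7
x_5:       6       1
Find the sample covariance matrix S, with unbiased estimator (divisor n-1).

Step 1 — column means:
  mean(U) = (8 + 5 + 2 + 1 + 6) / 5 = 22/5 = 4.4
  mean(V) = (5 + 3 + 5 + 7 + 1) / 5 = 21/5 = 4.2

Step 2 — sample covariance S[i,j] = (1/(n-1)) · Σ_k (x_{k,i} - mean_i) · (x_{k,j} - mean_j), with n-1 = 4.
  S[U,U] = ((3.6)·(3.6) + (0.6)·(0.6) + (-2.4)·(-2.4) + (-3.4)·(-3.4) + (1.6)·(1.6)) / 4 = 33.2/4 = 8.3
  S[U,V] = ((3.6)·(0.8) + (0.6)·(-1.2) + (-2.4)·(0.8) + (-3.4)·(2.8) + (1.6)·(-3.2)) / 4 = -14.4/4 = -3.6
  S[V,V] = ((0.8)·(0.8) + (-1.2)·(-1.2) + (0.8)·(0.8) + (2.8)·(2.8) + (-3.2)·(-3.2)) / 4 = 20.8/4 = 5.2

S is symmetric (S[j,i] = S[i,j]). Assembling:

S = [[8.3, -3.6],
 [-3.6, 5.2]]


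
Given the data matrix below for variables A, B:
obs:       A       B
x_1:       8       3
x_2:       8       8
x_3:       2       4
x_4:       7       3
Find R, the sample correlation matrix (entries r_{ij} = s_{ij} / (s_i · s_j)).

Step 1 — column means:
  mean(A) = (8 + 8 + 2 + 7) / 4 = 25/4 = 6.25
  mean(B) = (3 + 8 + 4 + 3) / 4 = 18/4 = 4.5

Step 2 — sample variances and covariances s[i,j] = (1/(n-1)) · Σ_k (x_{k,i} - mean_i) · (x_{k,j} - mean_j), with n-1 = 3:
  s[A,A] = ((1.75)·(1.75) + (1.75)·(1.75) + (-4.25)·(-4.25) + (0.75)·(0.75)) / 3 = 24.75/3 = 8.25
  s[A,B] = ((1.75)·(-1.5) + (1.75)·(3.5) + (-4.25)·(-0.5) + (0.75)·(-1.5)) / 3 = 4.5/3 = 1.5
  s[B,B] = ((-1.5)·(-1.5) + (3.5)·(3.5) + (-0.5)·(-0.5) + (-1.5)·(-1.5)) / 3 = 17/3 = 5.6667
  Sample standard deviations s_i = √(s[i,i]):
  s(A) = √(8.25) = 2.8723
  s(B) = √(5.6667) = 2.3805

Step 3 — r_{ij} = s_{ij} / (s_i · s_j):
  r[A,A] = 1 (diagonal).
  r[A,B] = 1.5 / (2.8723 · 2.3805) = 1.5 / 6.8374 = 0.2194
  r[B,B] = 1 (diagonal).

R is symmetric with unit diagonal. Assembling:

R = [[1, 0.2194],
 [0.2194, 1]]


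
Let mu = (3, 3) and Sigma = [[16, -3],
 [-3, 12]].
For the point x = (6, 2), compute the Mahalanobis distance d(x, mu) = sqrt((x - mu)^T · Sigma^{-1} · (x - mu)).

Step 1 — centre the observation: (x - mu) = (3, -1).

Step 2 — invert Sigma. det(Sigma) = 16·12 - (-3)² = 183.
  Sigma^{-1} = (1/det) · [[d, -b], [-b, a]] = [[0.0656, 0.0164],
 [0.0164, 0.0874]].

Step 3 — form the quadratic (x - mu)^T · Sigma^{-1} · (x - mu):
  Sigma^{-1} · (x - mu) = (0.1803, -0.0383).
  (x - mu)^T · [Sigma^{-1} · (x - mu)] = (3)·(0.1803) + (-1)·(-0.0383) = 0.5792.

Step 4 — take square root: d = √(0.5792) ≈ 0.7611.

d(x, mu) = √(0.5792) ≈ 0.7611


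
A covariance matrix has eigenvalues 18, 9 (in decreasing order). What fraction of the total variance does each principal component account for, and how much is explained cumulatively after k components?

Step 1 — total variance = trace(Sigma) = Σ λ_i = 18 + 9 = 27.

Step 2 — fraction explained by component i = λ_i / Σ λ:
  PC1: 18/27 = 0.6667
  PC2: 9/27 = 0.3333

Step 3 — cumulative fraction after k components = (λ_1 + ... + λ_k) / Σ λ:
  k = 1: 18/27 = 0.6667
  k = 2: (18 + 9)/27 = 27/27 = 1

Summary (fraction, with percent):

explained: PC1 0.6667 (66.67%), PC2 0.3333 (33.33%);  cumulative: 0.6667, 1


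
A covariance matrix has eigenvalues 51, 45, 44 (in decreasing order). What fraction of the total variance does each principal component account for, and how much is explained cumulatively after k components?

Step 1 — total variance = trace(Sigma) = Σ λ_i = 51 + 45 + 44 = 140.

Step 2 — fraction explained by component i = λ_i / Σ λ:
  PC1: 51/140 = 0.3643
  PC2: 45/140 = 0.3214
  PC3: 44/140 = 0.3143

Step 3 — cumulative fraction after k components = (λ_1 + ... + λ_k) / Σ λ:
  k = 1: 51/140 = 0.3643
  k = 2: (51 + 45)/140 = 96/140 = 0.6857
  k = 3: (51 + 45 + 44)/140 = 140/140 = 1

Summary (fraction, with percent):

explained: PC1 0.3643 (36.43%), PC2 0.3214 (32.14%), PC3 0.3143 (31.43%);  cumulative: 0.3643, 0.6857, 1


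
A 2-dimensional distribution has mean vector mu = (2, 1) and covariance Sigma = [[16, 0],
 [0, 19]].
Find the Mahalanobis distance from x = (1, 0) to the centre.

Step 1 — centre the observation: (x - mu) = (-1, -1).

Step 2 — invert Sigma. det(Sigma) = 16·19 - (0)² = 304.
  Sigma^{-1} = (1/det) · [[d, -b], [-b, a]] = [[0.0625, 0],
 [0, 0.0526]].

Step 3 — form the quadratic (x - mu)^T · Sigma^{-1} · (x - mu):
  Sigma^{-1} · (x - mu) = (-0.0625, -0.0526).
  (x - mu)^T · [Sigma^{-1} · (x - mu)] = (-1)·(-0.0625) + (-1)·(-0.0526) = 0.1151.

Step 4 — take square root: d = √(0.1151) ≈ 0.3393.

d(x, mu) = √(0.1151) ≈ 0.3393


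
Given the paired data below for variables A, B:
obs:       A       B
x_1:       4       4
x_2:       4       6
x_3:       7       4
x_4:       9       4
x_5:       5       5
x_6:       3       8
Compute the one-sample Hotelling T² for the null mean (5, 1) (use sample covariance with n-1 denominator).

Step 1 — sample mean vector:
  mean(A) = (4 + 4 + 7 + 9 + 5 + 3) / 6 = 32/6 = 5.3333
  mean(B) = (4 + 6 + 4 + 4 + 5 + 8) / 6 = 31/6 = 5.1667
  x̄ = (5.3333, 5.1667),  deviation x̄ - mu_0 = (5.3333, 5.1667) - (5, 1) = (0.3333, 4.1667).

Step 2 — sample covariance matrix, S[i,j] = (1/(n-1)) · Σ_k (x_{k,i} - mean_i) · (x_{k,j} - mean_j), divisor n-1 = 5:
  S[A,A] = ((-1.3333)·(-1.3333) + (-1.3333)·(-1.3333) + (1.6667)·(1.6667) + (3.6667)·(3.6667) + (-0.3333)·(-0.3333) + (-2.3333)·(-2.3333)) / 5 = 25.3333/5 = 5.0667
  S[A,B] = ((-1.3333)·(-1.1667) + (-1.3333)·(0.8333) + (1.6667)·(-1.1667) + (3.6667)·(-1.1667) + (-0.3333)·(-0.1667) + (-2.3333)·(2.8333)) / 5 = -12.3333/5 = -2.4667
  S[B,B] = ((-1.1667)·(-1.1667) + (0.8333)·(0.8333) + (-1.1667)·(-1.1667) + (-1.1667)·(-1.1667) + (-0.1667)·(-0.1667) + (2.8333)·(2.8333)) / 5 = 12.8333/5 = 2.5667
  S = [[5.0667, -2.4667],
 [-2.4667, 2.5667]].

Step 3 — invert S. det(S) = 5.0667·2.5667 - (-2.4667)² = 6.92.
  S^{-1} = (1/det) · [[d, -b], [-b, a]] = [[0.3709, 0.3565],
 [0.3565, 0.7322]].

Step 4 — quadratic form (x̄ - mu_0)^T · S^{-1} · (x̄ - mu_0):
  S^{-1} · (x̄ - mu_0) = (1.6089, 3.1696),
  (x̄ - mu_0)^T · [...] = (0.3333)·(1.6089) + (4.1667)·(3.1696) = 13.7428.

Step 5 — scale by n: T² = 6 · 13.7428 = 82.4566.

T² ≈ 82.4566


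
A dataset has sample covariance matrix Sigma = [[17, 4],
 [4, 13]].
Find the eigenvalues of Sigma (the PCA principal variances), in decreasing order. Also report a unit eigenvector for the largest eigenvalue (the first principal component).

Step 1 — characteristic polynomial of 2×2 Sigma:
  det(Sigma - λI) = λ² - trace · λ + det = 0.
  trace = 17 + 13 = 30, det = 17·13 - (4)² = 205.
Step 2 — discriminant:
  Δ = trace² - 4·det = 900 - 820 = 80.
Step 3 — eigenvalues:
  λ = (trace ± √Δ)/2 = (30 ± 8.9443)/2,
  λ_1 = 19.4721,  λ_2 = 10.5279.

Step 4 — unit eigenvector for λ_1: solve (Sigma - λ_1 I)v = 0. First row:
  (17 - 19.4721)·v_x + (4)·v_y = 0, i.e. (-2.4721)·v_x + (4)·v_y = 0,
  so v ∝ (b, λ_1 - a) = (4, 2.4721) = u.
  ||u|| = √((4)² + (2.4721)²) = √(22.1115) ≈ 4.7023,
  v_1 = u/||u|| ≈ (0.8507, 0.5257) (||v_1|| = 1).

λ_1 = 19.4721,  λ_2 = 10.5279;  v_1 ≈ (0.8507, 0.5257)


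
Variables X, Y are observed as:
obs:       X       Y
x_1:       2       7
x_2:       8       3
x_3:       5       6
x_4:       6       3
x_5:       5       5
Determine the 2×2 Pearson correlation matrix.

Step 1 — column means:
  mean(X) = (2 + 8 + 5 + 6 + 5) / 5 = 26/5 = 5.2
  mean(Y) = (7 + 3 + 6 + 3 + 5) / 5 = 24/5 = 4.8

Step 2 — sample variances and covariances s[i,j] = (1/(n-1)) · Σ_k (x_{k,i} - mean_i) · (x_{k,j} - mean_j), with n-1 = 4:
  s[X,X] = ((-3.2)·(-3.2) + (2.8)·(2.8) + (-0.2)·(-0.2) + (0.8)·(0.8) + (-0.2)·(-0.2)) / 4 = 18.8/4 = 4.7
  s[X,Y] = ((-3.2)·(2.2) + (2.8)·(-1.8) + (-0.2)·(1.2) + (0.8)·(-1.8) + (-0.2)·(0.2)) / 4 = -13.8/4 = -3.45
  s[Y,Y] = ((2.2)·(2.2) + (-1.8)·(-1.8) + (1.2)·(1.2) + (-1.8)·(-1.8) + (0.2)·(0.2)) / 4 = 12.8/4 = 3.2
  Sample standard deviations s_i = √(s[i,i]):
  s(X) = √(4.7) = 2.1679
  s(Y) = √(3.2) = 1.7889

Step 3 — r_{ij} = s_{ij} / (s_i · s_j):
  r[X,X] = 1 (diagonal).
  r[X,Y] = -3.45 / (2.1679 · 1.7889) = -3.45 / 3.8781 = -0.8896
  r[Y,Y] = 1 (diagonal).

R is symmetric with unit diagonal. Assembling:

R = [[1, -0.8896],
 [-0.8896, 1]]


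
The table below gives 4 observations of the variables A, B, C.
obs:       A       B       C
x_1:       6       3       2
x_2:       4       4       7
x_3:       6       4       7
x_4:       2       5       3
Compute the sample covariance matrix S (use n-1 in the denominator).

Step 1 — column means:
  mean(A) = (6 + 4 + 6 + 2) / 4 = 18/4 = 4.5
  mean(B) = (3 + 4 + 4 + 5) / 4 = 16/4 = 4
  mean(C) = (2 + 7 + 7 + 3) / 4 = 19/4 = 4.75

Step 2 — sample covariance S[i,j] = (1/(n-1)) · Σ_k (x_{k,i} - mean_i) · (x_{k,j} - mean_j), with n-1 = 3.
  S[A,A] = ((1.5)·(1.5) + (-0.5)·(-0.5) + (1.5)·(1.5) + (-2.5)·(-2.5)) / 3 = 11/3 = 3.6667
  S[A,B] = ((1.5)·(-1) + (-0.5)·(0) + (1.5)·(0) + (-2.5)·(1)) / 3 = -4/3 = -1.3333
  S[A,C] = ((1.5)·(-2.75) + (-0.5)·(2.25) + (1.5)·(2.25) + (-2.5)·(-1.75)) / 3 = 2.5/3 = 0.8333
  S[B,B] = ((-1)·(-1) + (0)·(0) + (0)·(0) + (1)·(1)) / 3 = 2/3 = 0.6667
  S[B,C] = ((-1)·(-2.75) + (0)·(2.25) + (0)·(2.25) + (1)·(-1.75)) / 3 = 1/3 = 0.3333
  S[C,C] = ((-2.75)·(-2.75) + (2.25)·(2.25) + (2.25)·(2.25) + (-1.75)·(-1.75)) / 3 = 20.75/3 = 6.9167

S is symmetric (S[j,i] = S[i,j]). Assembling:

S = [[3.6667, -1.3333, 0.8333],
 [-1.3333, 0.6667, 0.3333],
 [0.8333, 0.3333, 6.9167]]


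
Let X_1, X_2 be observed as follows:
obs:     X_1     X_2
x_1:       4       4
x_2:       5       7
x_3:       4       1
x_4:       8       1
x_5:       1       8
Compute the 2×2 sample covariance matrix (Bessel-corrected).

Step 1 — column means:
  mean(X_1) = (4 + 5 + 4 + 8 + 1) / 5 = 22/5 = 4.4
  mean(X_2) = (4 + 7 + 1 + 1 + 8) / 5 = 21/5 = 4.2

Step 2 — sample covariance S[i,j] = (1/(n-1)) · Σ_k (x_{k,i} - mean_i) · (x_{k,j} - mean_j), with n-1 = 4.
  S[X_1,X_1] = ((-0.4)·(-0.4) + (0.6)·(0.6) + (-0.4)·(-0.4) + (3.6)·(3.6) + (-3.4)·(-3.4)) / 4 = 25.2/4 = 6.3
  S[X_1,X_2] = ((-0.4)·(-0.2) + (0.6)·(2.8) + (-0.4)·(-3.2) + (3.6)·(-3.2) + (-3.4)·(3.8)) / 4 = -21.4/4 = -5.35
  S[X_2,X_2] = ((-0.2)·(-0.2) + (2.8)·(2.8) + (-3.2)·(-3.2) + (-3.2)·(-3.2) + (3.8)·(3.8)) / 4 = 42.8/4 = 10.7

S is symmetric (S[j,i] = S[i,j]). Assembling:

S = [[6.3, -5.35],
 [-5.35, 10.7]]


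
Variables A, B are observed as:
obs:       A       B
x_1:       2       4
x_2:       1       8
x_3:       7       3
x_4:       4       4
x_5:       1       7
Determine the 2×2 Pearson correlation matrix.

Step 1 — column means:
  mean(A) = (2 + 1 + 7 + 4 + 1) / 5 = 15/5 = 3
  mean(B) = (4 + 8 + 3 + 4 + 7) / 5 = 26/5 = 5.2

Step 2 — sample variances and covariances s[i,j] = (1/(n-1)) · Σ_k (x_{k,i} - mean_i) · (x_{k,j} - mean_j), with n-1 = 4:
  s[A,A] = ((-1)·(-1) + (-2)·(-2) + (4)·(4) + (1)·(1) + (-2)·(-2)) / 4 = 26/4 = 6.5
  s[A,B] = ((-1)·(-1.2) + (-2)·(2.8) + (4)·(-2.2) + (1)·(-1.2) + (-2)·(1.8)) / 4 = -18/4 = -4.5
  s[B,B] = ((-1.2)·(-1.2) + (2.8)·(2.8) + (-2.2)·(-2.2) + (-1.2)·(-1.2) + (1.8)·(1.8)) / 4 = 18.8/4 = 4.7
  Sample standard deviations s_i = √(s[i,i]):
  s(A) = √(6.5) = 2.5495
  s(B) = √(4.7) = 2.1679

Step 3 — r_{ij} = s_{ij} / (s_i · s_j):
  r[A,A] = 1 (diagonal).
  r[A,B] = -4.5 / (2.5495 · 2.1679) = -4.5 / 5.5272 = -0.8142
  r[B,B] = 1 (diagonal).

R is symmetric with unit diagonal. Assembling:

R = [[1, -0.8142],
 [-0.8142, 1]]


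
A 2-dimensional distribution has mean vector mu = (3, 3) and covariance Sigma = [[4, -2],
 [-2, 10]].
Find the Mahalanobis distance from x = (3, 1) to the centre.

Step 1 — centre the observation: (x - mu) = (0, -2).

Step 2 — invert Sigma. det(Sigma) = 4·10 - (-2)² = 36.
  Sigma^{-1} = (1/det) · [[d, -b], [-b, a]] = [[0.2778, 0.0556],
 [0.0556, 0.1111]].

Step 3 — form the quadratic (x - mu)^T · Sigma^{-1} · (x - mu):
  Sigma^{-1} · (x - mu) = (-0.1111, -0.2222).
  (x - mu)^T · [Sigma^{-1} · (x - mu)] = (0)·(-0.1111) + (-2)·(-0.2222) = 0.4444.

Step 4 — take square root: d = √(0.4444) ≈ 0.6667.

d(x, mu) = √(0.4444) ≈ 0.6667


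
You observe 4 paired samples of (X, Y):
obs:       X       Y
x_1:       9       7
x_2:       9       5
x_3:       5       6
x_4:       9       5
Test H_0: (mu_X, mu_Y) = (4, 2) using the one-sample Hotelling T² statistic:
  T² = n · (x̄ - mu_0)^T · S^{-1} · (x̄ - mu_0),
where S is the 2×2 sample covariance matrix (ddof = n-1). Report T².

Step 1 — sample mean vector:
  mean(X) = (9 + 9 + 5 + 9) / 4 = 32/4 = 8
  mean(Y) = (7 + 5 + 6 + 5) / 4 = 23/4 = 5.75
  x̄ = (8, 5.75),  deviation x̄ - mu_0 = (8, 5.75) - (4, 2) = (4, 3.75).

Step 2 — sample covariance matrix, S[i,j] = (1/(n-1)) · Σ_k (x_{k,i} - mean_i) · (x_{k,j} - mean_j), divisor n-1 = 3:
  S[X,X] = ((1)·(1) + (1)·(1) + (-3)·(-3) + (1)·(1)) / 3 = 12/3 = 4
  S[X,Y] = ((1)·(1.25) + (1)·(-0.75) + (-3)·(0.25) + (1)·(-0.75)) / 3 = -1/3 = -0.3333
  S[Y,Y] = ((1.25)·(1.25) + (-0.75)·(-0.75) + (0.25)·(0.25) + (-0.75)·(-0.75)) / 3 = 2.75/3 = 0.9167
  S = [[4, -0.3333],
 [-0.3333, 0.9167]].

Step 3 — invert S. det(S) = 4·0.9167 - (-0.3333)² = 3.5556.
  S^{-1} = (1/det) · [[d, -b], [-b, a]] = [[0.2578, 0.0938],
 [0.0938, 1.125]].

Step 4 — quadratic form (x̄ - mu_0)^T · S^{-1} · (x̄ - mu_0):
  S^{-1} · (x̄ - mu_0) = (1.3828, 4.5938),
  (x̄ - mu_0)^T · [...] = (4)·(1.3828) + (3.75)·(4.5938) = 22.7578.

Step 5 — scale by n: T² = 4 · 22.7578 = 91.0312.

T² ≈ 91.0312


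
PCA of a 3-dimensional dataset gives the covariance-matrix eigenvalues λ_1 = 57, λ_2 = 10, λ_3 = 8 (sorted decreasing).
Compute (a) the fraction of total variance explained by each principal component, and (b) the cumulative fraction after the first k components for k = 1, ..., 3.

Step 1 — total variance = trace(Sigma) = Σ λ_i = 57 + 10 + 8 = 75.

Step 2 — fraction explained by component i = λ_i / Σ λ:
  PC1: 57/75 = 0.76
  PC2: 10/75 = 0.1333
  PC3: 8/75 = 0.1067

Step 3 — cumulative fraction after k components = (λ_1 + ... + λ_k) / Σ λ:
  k = 1: 57/75 = 0.76
  k = 2: (57 + 10)/75 = 67/75 = 0.8933
  k = 3: (57 + 10 + 8)/75 = 75/75 = 1

Summary (fraction, with percent):

explained: PC1 0.76 (76%), PC2 0.1333 (13.33%), PC3 0.1067 (10.67%);  cumulative: 0.76, 0.8933, 1


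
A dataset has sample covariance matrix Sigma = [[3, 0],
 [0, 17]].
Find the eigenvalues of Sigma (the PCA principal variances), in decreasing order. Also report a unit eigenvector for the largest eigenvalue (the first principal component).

Step 1 — characteristic polynomial of 2×2 Sigma:
  det(Sigma - λI) = λ² - trace · λ + det = 0.
  trace = 3 + 17 = 20, det = 3·17 - (0)² = 51.
Step 2 — discriminant:
  Δ = trace² - 4·det = 400 - 204 = 196.
Step 3 — eigenvalues:
  λ = (trace ± √Δ)/2 = (20 ± 14)/2,
  λ_1 = 17,  λ_2 = 3.

Step 4 — unit eigenvector for λ_1: Sigma is diagonal, so its eigenvectors are the coordinate axes. λ_1 = 17 is the diagonal entry on the second coordinate axis, hence
  v_1 = (0, 1) (||v_1|| = 1).

λ_1 = 17,  λ_2 = 3;  v_1 ≈ (0, 1)


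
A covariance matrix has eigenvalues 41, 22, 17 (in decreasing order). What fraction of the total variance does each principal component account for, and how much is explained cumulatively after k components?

Step 1 — total variance = trace(Sigma) = Σ λ_i = 41 + 22 + 17 = 80.

Step 2 — fraction explained by component i = λ_i / Σ λ:
  PC1: 41/80 = 0.5125
  PC2: 22/80 = 0.275
  PC3: 17/80 = 0.2125

Step 3 — cumulative fraction after k components = (λ_1 + ... + λ_k) / Σ λ:
  k = 1: 41/80 = 0.5125
  k = 2: (41 + 22)/80 = 63/80 = 0.7875
  k = 3: (41 + 22 + 17)/80 = 80/80 = 1

Summary (fraction, with percent):

explained: PC1 0.5125 (51.25%), PC2 0.275 (27.5%), PC3 0.2125 (21.25%);  cumulative: 0.5125, 0.7875, 1


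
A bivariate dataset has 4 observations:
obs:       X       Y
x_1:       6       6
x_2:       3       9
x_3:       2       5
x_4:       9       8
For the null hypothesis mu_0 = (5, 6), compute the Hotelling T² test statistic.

Step 1 — sample mean vector:
  mean(X) = (6 + 3 + 2 + 9) / 4 = 20/4 = 5
  mean(Y) = (6 + 9 + 5 + 8) / 4 = 28/4 = 7
  x̄ = (5, 7),  deviation x̄ - mu_0 = (5, 7) - (5, 6) = (0, 1).

Step 2 — sample covariance matrix, S[i,j] = (1/(n-1)) · Σ_k (x_{k,i} - mean_i) · (x_{k,j} - mean_j), divisor n-1 = 3:
  S[X,X] = ((1)·(1) + (-2)·(-2) + (-3)·(-3) + (4)·(4)) / 3 = 30/3 = 10
  S[X,Y] = ((1)·(-1) + (-2)·(2) + (-3)·(-2) + (4)·(1)) / 3 = 5/3 = 1.6667
  S[Y,Y] = ((-1)·(-1) + (2)·(2) + (-2)·(-2) + (1)·(1)) / 3 = 10/3 = 3.3333
  S = [[10, 1.6667],
 [1.6667, 3.3333]].

Step 3 — invert S. det(S) = 10·3.3333 - (1.6667)² = 30.5556.
  S^{-1} = (1/det) · [[d, -b], [-b, a]] = [[0.1091, -0.0545],
 [-0.0545, 0.3273]].

Step 4 — quadratic form (x̄ - mu_0)^T · S^{-1} · (x̄ - mu_0):
  S^{-1} · (x̄ - mu_0) = (-0.0545, 0.3273),
  (x̄ - mu_0)^T · [...] = (0)·(-0.0545) + (1)·(0.3273) = 0.3273.

Step 5 — scale by n: T² = 4 · 0.3273 = 1.3091.

T² ≈ 1.3091


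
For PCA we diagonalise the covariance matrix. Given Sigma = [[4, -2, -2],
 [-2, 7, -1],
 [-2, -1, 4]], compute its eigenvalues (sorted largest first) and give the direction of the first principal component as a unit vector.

Step 1 — characteristic polynomial p(λ) = det(λI - Sigma) = λ³ - tr·λ² + c_1·λ - det, where tr = trace, c_1 = sum of the principal 2×2 minors, det = det(Sigma):
  tr = 4 + 7 + 4 = 15,
  c_1 = (4·7 - (-2)²) + (4·4 - (-2)²) + (7·4 - (-1)²) = 24 + 12 + 27 = 63,
  det = 4·(7·4 - (-1)²) - (-2)·((-2)·4 - (-1)·(-2)) + (-2)·((-2)·(-1) - 7·(-2)) = 4·(27) - (-2)·(-10) + (-2)·(16) = 56.
  So p(λ) = λ³ - 15λ² + 63λ - 56.
Step 2 — look for an integer root (rational root theorem: any rational root is an integer divisor of 56). Testing λ = 8:
  p(8) = 512 - 960 + 504 - 56 = 0  ✓
  Dividing out (λ - 8): p(λ) = (λ - 8)(λ² - 7λ + 7).
Step 3 — remaining eigenvalues from the quadratic λ² - 7λ + 7 = 0:
  Δ = 7² - 4·7 = 49 - 28 = 21,  λ = (7 ± √21)/2 = (7 ± 4.5826)/2 ≈ 5.7913 or 1.2087.
  Sorted: λ_1 = 8,  λ_2 = 5.7913,  λ_3 = 1.2087  (check: sum = 15 = tr ✓).

Step 4 — unit eigenvector for λ_1 = 8: v spans the null space of (Sigma - λ_1 I), whose rows are
  r_1 = (-4, -2, -2),  r_2 = (-2, -1, -1),  r_3 = (-2, -1, -4).
  v is orthogonal to every row, so take v ∝ r_1 × r_3 = ((-2)·(-4) - (-2)·(-1), (-2)·(-2) - (-4)·(-4), (-4)·(-1) - (-2)·(-2)) = (6, -12, 0).
  Rescale (divide by 6): u = (1, -2, 0).
  ||u|| = √((1)² + (-2)² + (0)²) = √(5) ≈ 2.2361,  v_1 = u/||u|| ≈ (0.4472, -0.8944, 0) (||v_1|| = 1).

λ_1 = 8,  λ_2 = 5.7913,  λ_3 = 1.2087;  v_1 ≈ (0.4472, -0.8944, 0)


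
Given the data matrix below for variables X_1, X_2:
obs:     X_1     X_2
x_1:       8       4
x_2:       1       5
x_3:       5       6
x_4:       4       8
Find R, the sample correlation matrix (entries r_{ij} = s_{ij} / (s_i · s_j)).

Step 1 — column means:
  mean(X_1) = (8 + 1 + 5 + 4) / 4 = 18/4 = 4.5
  mean(X_2) = (4 + 5 + 6 + 8) / 4 = 23/4 = 5.75

Step 2 — sample variances and covariances s[i,j] = (1/(n-1)) · Σ_k (x_{k,i} - mean_i) · (x_{k,j} - mean_j), with n-1 = 3:
  s[X_1,X_1] = ((3.5)·(3.5) + (-3.5)·(-3.5) + (0.5)·(0.5) + (-0.5)·(-0.5)) / 3 = 25/3 = 8.3333
  s[X_1,X_2] = ((3.5)·(-1.75) + (-3.5)·(-0.75) + (0.5)·(0.25) + (-0.5)·(2.25)) / 3 = -4.5/3 = -1.5
  s[X_2,X_2] = ((-1.75)·(-1.75) + (-0.75)·(-0.75) + (0.25)·(0.25) + (2.25)·(2.25)) / 3 = 8.75/3 = 2.9167
  Sample standard deviations s_i = √(s[i,i]):
  s(X_1) = √(8.3333) = 2.8868
  s(X_2) = √(2.9167) = 1.7078

Step 3 — r_{ij} = s_{ij} / (s_i · s_j):
  r[X_1,X_1] = 1 (diagonal).
  r[X_1,X_2] = -1.5 / (2.8868 · 1.7078) = -1.5 / 4.9301 = -0.3043
  r[X_2,X_2] = 1 (diagonal).

R is symmetric with unit diagonal. Assembling:

R = [[1, -0.3043],
 [-0.3043, 1]]


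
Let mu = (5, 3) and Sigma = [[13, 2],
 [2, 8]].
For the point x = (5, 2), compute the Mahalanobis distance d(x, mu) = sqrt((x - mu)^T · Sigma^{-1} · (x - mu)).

Step 1 — centre the observation: (x - mu) = (0, -1).

Step 2 — invert Sigma. det(Sigma) = 13·8 - (2)² = 100.
  Sigma^{-1} = (1/det) · [[d, -b], [-b, a]] = [[0.08, -0.02],
 [-0.02, 0.13]].

Step 3 — form the quadratic (x - mu)^T · Sigma^{-1} · (x - mu):
  Sigma^{-1} · (x - mu) = (0.02, -0.13).
  (x - mu)^T · [Sigma^{-1} · (x - mu)] = (0)·(0.02) + (-1)·(-0.13) = 0.13.

Step 4 — take square root: d = √(0.13) ≈ 0.3606.

d(x, mu) = √(0.13) ≈ 0.3606


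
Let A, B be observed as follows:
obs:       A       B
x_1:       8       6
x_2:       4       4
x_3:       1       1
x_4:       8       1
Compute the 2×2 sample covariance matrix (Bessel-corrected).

Step 1 — column means:
  mean(A) = (8 + 4 + 1 + 8) / 4 = 21/4 = 5.25
  mean(B) = (6 + 4 + 1 + 1) / 4 = 12/4 = 3

Step 2 — sample covariance S[i,j] = (1/(n-1)) · Σ_k (x_{k,i} - mean_i) · (x_{k,j} - mean_j), with n-1 = 3.
  S[A,A] = ((2.75)·(2.75) + (-1.25)·(-1.25) + (-4.25)·(-4.25) + (2.75)·(2.75)) / 3 = 34.75/3 = 11.5833
  S[A,B] = ((2.75)·(3) + (-1.25)·(1) + (-4.25)·(-2) + (2.75)·(-2)) / 3 = 10/3 = 3.3333
  S[B,B] = ((3)·(3) + (1)·(1) + (-2)·(-2) + (-2)·(-2)) / 3 = 18/3 = 6

S is symmetric (S[j,i] = S[i,j]). Assembling:

S = [[11.5833, 3.3333],
 [3.3333, 6]]


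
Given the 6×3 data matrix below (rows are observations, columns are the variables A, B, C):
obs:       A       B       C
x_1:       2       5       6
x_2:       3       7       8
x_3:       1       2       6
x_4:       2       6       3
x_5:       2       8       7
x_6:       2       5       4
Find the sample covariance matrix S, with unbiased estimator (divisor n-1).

Step 1 — column means:
  mean(A) = (2 + 3 + 1 + 2 + 2 + 2) / 6 = 12/6 = 2
  mean(B) = (5 + 7 + 2 + 6 + 8 + 5) / 6 = 33/6 = 5.5
  mean(C) = (6 + 8 + 6 + 3 + 7 + 4) / 6 = 34/6 = 5.6667

Step 2 — sample covariance S[i,j] = (1/(n-1)) · Σ_k (x_{k,i} - mean_i) · (x_{k,j} - mean_j), with n-1 = 5.
  S[A,A] = ((0)·(0) + (1)·(1) + (-1)·(-1) + (0)·(0) + (0)·(0) + (0)·(0)) / 5 = 2/5 = 0.4
  S[A,B] = ((0)·(-0.5) + (1)·(1.5) + (-1)·(-3.5) + (0)·(0.5) + (0)·(2.5) + (0)·(-0.5)) / 5 = 5/5 = 1
  S[A,C] = ((0)·(0.3333) + (1)·(2.3333) + (-1)·(0.3333) + (0)·(-2.6667) + (0)·(1.3333) + (0)·(-1.6667)) / 5 = 2/5 = 0.4
  S[B,B] = ((-0.5)·(-0.5) + (1.5)·(1.5) + (-3.5)·(-3.5) + (0.5)·(0.5) + (2.5)·(2.5) + (-0.5)·(-0.5)) / 5 = 21.5/5 = 4.3
  S[B,C] = ((-0.5)·(0.3333) + (1.5)·(2.3333) + (-3.5)·(0.3333) + (0.5)·(-2.6667) + (2.5)·(1.3333) + (-0.5)·(-1.6667)) / 5 = 5/5 = 1
  S[C,C] = ((0.3333)·(0.3333) + (2.3333)·(2.3333) + (0.3333)·(0.3333) + (-2.6667)·(-2.6667) + (1.3333)·(1.3333) + (-1.6667)·(-1.6667)) / 5 = 17.3333/5 = 3.4667

S is symmetric (S[j,i] = S[i,j]). Assembling:

S = [[0.4, 1, 0.4],
 [1, 4.3, 1],
 [0.4, 1, 3.4667]]


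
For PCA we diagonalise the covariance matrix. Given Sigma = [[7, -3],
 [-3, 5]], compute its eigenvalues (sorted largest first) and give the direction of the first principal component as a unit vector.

Step 1 — characteristic polynomial of 2×2 Sigma:
  det(Sigma - λI) = λ² - trace · λ + det = 0.
  trace = 7 + 5 = 12, det = 7·5 - (-3)² = 26.
Step 2 — discriminant:
  Δ = trace² - 4·det = 144 - 104 = 40.
Step 3 — eigenvalues:
  λ = (trace ± √Δ)/2 = (12 ± 6.3246)/2,
  λ_1 = 9.1623,  λ_2 = 2.8377.

Step 4 — unit eigenvector for λ_1: solve (Sigma - λ_1 I)v = 0. First row:
  (7 - 9.1623)·v_x + (-3)·v_y = 0, i.e. (-2.1623)·v_x + (-3)·v_y = 0,
  so v ∝ (b, λ_1 - a) = (-3, 2.1623); multiply by -1 so the first entry is positive: u = (3, -2.1623).
  ||u|| = √((3)² + (-2.1623)²) = √(13.6754) ≈ 3.698,
  v_1 = u/||u|| ≈ (0.8112, -0.5847) (||v_1|| = 1).

λ_1 = 9.1623,  λ_2 = 2.8377;  v_1 ≈ (0.8112, -0.5847)


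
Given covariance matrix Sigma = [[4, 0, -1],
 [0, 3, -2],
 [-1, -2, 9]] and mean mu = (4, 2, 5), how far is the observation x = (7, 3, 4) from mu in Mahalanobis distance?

Step 1 — centre the observation: (x - mu) = (3, 1, -1).

Step 2 — invert Sigma (cofactor / det for 3×3, or solve directly):
  Sigma^{-1} = [[0.2584, 0.0225, 0.0337],
 [0.0225, 0.3933, 0.0899],
 [0.0337, 0.0899, 0.1348]].

Step 3 — form the quadratic (x - mu)^T · Sigma^{-1} · (x - mu):
  Sigma^{-1} · (x - mu) = (0.764, 0.3708, 0.0562).
  (x - mu)^T · [Sigma^{-1} · (x - mu)] = (3)·(0.764) + (1)·(0.3708) + (-1)·(0.0562) = 2.6067.

Step 4 — take square root: d = √(2.6067) ≈ 1.6145.

d(x, mu) = √(2.6067) ≈ 1.6145


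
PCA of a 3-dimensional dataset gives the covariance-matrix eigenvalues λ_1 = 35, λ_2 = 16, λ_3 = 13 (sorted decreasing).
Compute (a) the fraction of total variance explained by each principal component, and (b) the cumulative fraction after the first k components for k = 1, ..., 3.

Step 1 — total variance = trace(Sigma) = Σ λ_i = 35 + 16 + 13 = 64.

Step 2 — fraction explained by component i = λ_i / Σ λ:
  PC1: 35/64 = 0.5469
  PC2: 16/64 = 0.25
  PC3: 13/64 = 0.2031

Step 3 — cumulative fraction after k components = (λ_1 + ... + λ_k) / Σ λ:
  k = 1: 35/64 = 0.5469
  k = 2: (35 + 16)/64 = 51/64 = 0.7969
  k = 3: (35 + 16 + 13)/64 = 64/64 = 1

Summary (fraction, with percent):

explained: PC1 0.5469 (54.69%), PC2 0.25 (25%), PC3 0.2031 (20.31%);  cumulative: 0.5469, 0.7969, 1


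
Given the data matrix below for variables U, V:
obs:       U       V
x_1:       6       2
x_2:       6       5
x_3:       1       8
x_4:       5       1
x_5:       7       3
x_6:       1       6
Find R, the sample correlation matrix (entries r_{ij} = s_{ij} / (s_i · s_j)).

Step 1 — column means:
  mean(U) = (6 + 6 + 1 + 5 + 7 + 1) / 6 = 26/6 = 4.3333
  mean(V) = (2 + 5 + 8 + 1 + 3 + 6) / 6 = 25/6 = 4.1667

Step 2 — sample variances and covariances s[i,j] = (1/(n-1)) · Σ_k (x_{k,i} - mean_i) · (x_{k,j} - mean_j), with n-1 = 5:
  s[U,U] = ((1.6667)·(1.6667) + (1.6667)·(1.6667) + (-3.3333)·(-3.3333) + (0.6667)·(0.6667) + (2.6667)·(2.6667) + (-3.3333)·(-3.3333)) / 5 = 35.3333/5 = 7.0667
  s[U,V] = ((1.6667)·(-2.1667) + (1.6667)·(0.8333) + (-3.3333)·(3.8333) + (0.6667)·(-3.1667) + (2.6667)·(-1.1667) + (-3.3333)·(1.8333)) / 5 = -26.3333/5 = -5.2667
  s[V,V] = ((-2.1667)·(-2.1667) + (0.8333)·(0.8333) + (3.8333)·(3.8333) + (-3.1667)·(-3.1667) + (-1.1667)·(-1.1667) + (1.8333)·(1.8333)) / 5 = 34.8333/5 = 6.9667
  Sample standard deviations s_i = √(s[i,i]):
  s(U) = √(7.0667) = 2.6583
  s(V) = √(6.9667) = 2.6394

Step 3 — r_{ij} = s_{ij} / (s_i · s_j):
  r[U,U] = 1 (diagonal).
  r[U,V] = -5.2667 / (2.6583 · 2.6394) = -5.2667 / 7.0165 = -0.7506
  r[V,V] = 1 (diagonal).

R is symmetric with unit diagonal. Assembling:

R = [[1, -0.7506],
 [-0.7506, 1]]


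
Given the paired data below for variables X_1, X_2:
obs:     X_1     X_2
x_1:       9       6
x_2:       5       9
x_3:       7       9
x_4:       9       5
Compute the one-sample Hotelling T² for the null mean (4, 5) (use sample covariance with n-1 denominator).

Step 1 — sample mean vector:
  mean(X_1) = (9 + 5 + 7 + 9) / 4 = 30/4 = 7.5
  mean(X_2) = (6 + 9 + 9 + 5) / 4 = 29/4 = 7.25
  x̄ = (7.5, 7.25),  deviation x̄ - mu_0 = (7.5, 7.25) - (4, 5) = (3.5, 2.25).

Step 2 — sample covariance matrix, S[i,j] = (1/(n-1)) · Σ_k (x_{k,i} - mean_i) · (x_{k,j} - mean_j), divisor n-1 = 3:
  S[X_1,X_1] = ((1.5)·(1.5) + (-2.5)·(-2.5) + (-0.5)·(-0.5) + (1.5)·(1.5)) / 3 = 11/3 = 3.6667
  S[X_1,X_2] = ((1.5)·(-1.25) + (-2.5)·(1.75) + (-0.5)·(1.75) + (1.5)·(-2.25)) / 3 = -10.5/3 = -3.5
  S[X_2,X_2] = ((-1.25)·(-1.25) + (1.75)·(1.75) + (1.75)·(1.75) + (-2.25)·(-2.25)) / 3 = 12.75/3 = 4.25
  S = [[3.6667, -3.5],
 [-3.5, 4.25]].

Step 3 — invert S. det(S) = 3.6667·4.25 - (-3.5)² = 3.3333.
  S^{-1} = (1/det) · [[d, -b], [-b, a]] = [[1.275, 1.05],
 [1.05, 1.1]].

Step 4 — quadratic form (x̄ - mu_0)^T · S^{-1} · (x̄ - mu_0):
  S^{-1} · (x̄ - mu_0) = (6.825, 6.15),
  (x̄ - mu_0)^T · [...] = (3.5)·(6.825) + (2.25)·(6.15) = 37.725.

Step 5 — scale by n: T² = 4 · 37.725 = 150.9.

T² ≈ 150.9
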